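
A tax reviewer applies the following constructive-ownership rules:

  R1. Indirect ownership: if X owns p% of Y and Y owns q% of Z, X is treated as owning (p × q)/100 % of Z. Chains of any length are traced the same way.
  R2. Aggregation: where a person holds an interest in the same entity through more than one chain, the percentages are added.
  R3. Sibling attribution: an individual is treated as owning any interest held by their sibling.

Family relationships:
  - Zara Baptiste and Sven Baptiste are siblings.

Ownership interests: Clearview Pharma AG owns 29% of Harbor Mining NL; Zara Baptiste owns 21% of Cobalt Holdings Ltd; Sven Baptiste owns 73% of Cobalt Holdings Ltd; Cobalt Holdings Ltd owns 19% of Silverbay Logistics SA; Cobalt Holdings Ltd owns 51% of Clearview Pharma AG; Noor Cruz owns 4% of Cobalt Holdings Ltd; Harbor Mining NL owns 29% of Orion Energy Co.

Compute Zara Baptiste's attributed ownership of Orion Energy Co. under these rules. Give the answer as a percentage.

By sibling attribution (R3), Zara Baptiste is treated as also owning Sven Baptiste's interest in Cobalt Holdings Ltd, giving 21% + 73% = 94%.
Chain via Cobalt Holdings Ltd → Clearview Pharma AG → Harbor Mining NL (R1): 94% × 51% × 29% × 29% = 4.031754% of Orion Energy Co.

4.031754%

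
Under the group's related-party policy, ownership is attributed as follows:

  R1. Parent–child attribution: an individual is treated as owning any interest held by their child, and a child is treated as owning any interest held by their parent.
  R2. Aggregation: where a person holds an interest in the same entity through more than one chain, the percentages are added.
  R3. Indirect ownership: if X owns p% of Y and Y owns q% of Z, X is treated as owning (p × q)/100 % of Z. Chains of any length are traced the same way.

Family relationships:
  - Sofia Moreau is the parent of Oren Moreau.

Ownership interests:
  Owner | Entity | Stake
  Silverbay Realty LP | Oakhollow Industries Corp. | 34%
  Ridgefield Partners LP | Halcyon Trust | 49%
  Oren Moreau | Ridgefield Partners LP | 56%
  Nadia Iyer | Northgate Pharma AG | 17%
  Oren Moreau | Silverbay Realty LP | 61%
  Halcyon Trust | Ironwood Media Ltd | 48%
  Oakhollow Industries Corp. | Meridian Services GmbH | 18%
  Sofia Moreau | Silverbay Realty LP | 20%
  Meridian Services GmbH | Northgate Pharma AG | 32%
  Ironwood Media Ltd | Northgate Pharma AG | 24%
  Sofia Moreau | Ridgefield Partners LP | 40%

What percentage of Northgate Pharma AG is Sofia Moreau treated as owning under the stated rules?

7.005312%

By parent–child attribution (R1), Sofia Moreau is treated as also owning Oren Moreau's interest in Ridgefield Partners LP, giving 40% + 56% = 96%.
By parent–child attribution (R1), Sofia Moreau is treated as also owning Oren Moreau's interest in Silverbay Realty LP, giving 20% + 61% = 81%.
Chain via Ridgefield Partners LP → Halcyon Trust → Ironwood Media Ltd (R3): 96% × 49% × 48% × 24% = 5.419008% of Northgate Pharma AG.
Chain via Silverbay Realty LP → Oakhollow Industries Corp. → Meridian Services GmbH (R3): 81% × 34% × 18% × 32% = 1.586304% of Northgate Pharma AG.
Aggregating (R2): 5.419008% + 1.586304% = 7.005312%.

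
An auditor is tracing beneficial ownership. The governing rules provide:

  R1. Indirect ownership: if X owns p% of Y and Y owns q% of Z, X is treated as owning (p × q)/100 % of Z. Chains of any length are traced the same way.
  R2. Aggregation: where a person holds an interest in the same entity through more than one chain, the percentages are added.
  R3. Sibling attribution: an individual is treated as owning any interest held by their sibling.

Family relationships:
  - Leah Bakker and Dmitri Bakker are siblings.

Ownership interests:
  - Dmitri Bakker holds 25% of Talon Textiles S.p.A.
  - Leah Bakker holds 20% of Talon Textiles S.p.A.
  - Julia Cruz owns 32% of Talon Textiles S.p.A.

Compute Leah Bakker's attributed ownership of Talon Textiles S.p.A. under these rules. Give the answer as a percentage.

By sibling attribution (R3), Leah Bakker is treated as also owning Dmitri Bakker's interest in Talon Textiles S.p.A, giving 20% + 25% = 45%.
Direct interest in Talon Textiles S.p.A: 45%.

45%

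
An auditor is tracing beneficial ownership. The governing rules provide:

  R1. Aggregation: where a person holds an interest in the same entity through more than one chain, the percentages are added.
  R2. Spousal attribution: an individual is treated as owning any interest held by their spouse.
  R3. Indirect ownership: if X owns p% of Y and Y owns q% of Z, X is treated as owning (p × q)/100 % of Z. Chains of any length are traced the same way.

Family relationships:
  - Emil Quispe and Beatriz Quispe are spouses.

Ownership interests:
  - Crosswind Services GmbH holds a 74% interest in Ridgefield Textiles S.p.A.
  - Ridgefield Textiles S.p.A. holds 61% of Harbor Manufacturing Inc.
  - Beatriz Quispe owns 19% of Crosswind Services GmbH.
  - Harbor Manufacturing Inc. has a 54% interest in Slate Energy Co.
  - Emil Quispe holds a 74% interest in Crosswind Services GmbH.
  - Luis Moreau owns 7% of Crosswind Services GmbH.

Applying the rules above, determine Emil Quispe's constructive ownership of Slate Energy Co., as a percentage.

By spousal attribution (R2), Emil Quispe is treated as also owning Beatriz Quispe's interest in Crosswind Services GmbH, giving 74% + 19% = 93%.
Chain via Crosswind Services GmbH → Ridgefield Textiles S.p.A. → Harbor Manufacturing Inc. (R3): 93% × 74% × 61% × 54% = 22.669308% of Slate Energy Co.

22.669308%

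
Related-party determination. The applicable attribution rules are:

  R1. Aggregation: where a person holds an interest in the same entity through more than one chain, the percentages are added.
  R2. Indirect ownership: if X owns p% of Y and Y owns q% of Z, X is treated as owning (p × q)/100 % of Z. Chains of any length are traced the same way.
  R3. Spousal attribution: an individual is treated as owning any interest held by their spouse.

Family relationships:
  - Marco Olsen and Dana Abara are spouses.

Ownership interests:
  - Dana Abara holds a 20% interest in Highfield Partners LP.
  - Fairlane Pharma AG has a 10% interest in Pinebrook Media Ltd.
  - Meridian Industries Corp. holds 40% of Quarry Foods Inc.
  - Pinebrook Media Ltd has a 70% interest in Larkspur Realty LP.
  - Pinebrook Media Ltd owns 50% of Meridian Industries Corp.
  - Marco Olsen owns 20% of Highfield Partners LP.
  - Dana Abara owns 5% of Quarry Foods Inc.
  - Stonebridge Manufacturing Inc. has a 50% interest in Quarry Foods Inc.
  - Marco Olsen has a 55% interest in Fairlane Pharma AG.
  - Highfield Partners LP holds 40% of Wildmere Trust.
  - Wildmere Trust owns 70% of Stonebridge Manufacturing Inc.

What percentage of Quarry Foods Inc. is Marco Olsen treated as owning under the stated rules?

By spousal attribution (R3), Marco Olsen is treated as also owning Dana Abara's interest in Highfield Partners LP, giving 20% + 20% = 40%.
By spousal attribution (R3), Marco Olsen is treated as owning Dana Abara's 5% interest in Quarry Foods Inc.
Chain via Fairlane Pharma AG → Pinebrook Media Ltd → Meridian Industries Corp. (R2): 55% × 10% × 50% × 40% = 1.1% of Quarry Foods Inc.
Chain via Highfield Partners LP → Wildmere Trust → Stonebridge Manufacturing Inc. (R2): 40% × 40% × 70% × 50% = 5.6% of Quarry Foods Inc.
Direct interest in Quarry Foods Inc: 5%.
Aggregating (R1): 1.1% + 5.6% + 5% = 11.7%.

11.7%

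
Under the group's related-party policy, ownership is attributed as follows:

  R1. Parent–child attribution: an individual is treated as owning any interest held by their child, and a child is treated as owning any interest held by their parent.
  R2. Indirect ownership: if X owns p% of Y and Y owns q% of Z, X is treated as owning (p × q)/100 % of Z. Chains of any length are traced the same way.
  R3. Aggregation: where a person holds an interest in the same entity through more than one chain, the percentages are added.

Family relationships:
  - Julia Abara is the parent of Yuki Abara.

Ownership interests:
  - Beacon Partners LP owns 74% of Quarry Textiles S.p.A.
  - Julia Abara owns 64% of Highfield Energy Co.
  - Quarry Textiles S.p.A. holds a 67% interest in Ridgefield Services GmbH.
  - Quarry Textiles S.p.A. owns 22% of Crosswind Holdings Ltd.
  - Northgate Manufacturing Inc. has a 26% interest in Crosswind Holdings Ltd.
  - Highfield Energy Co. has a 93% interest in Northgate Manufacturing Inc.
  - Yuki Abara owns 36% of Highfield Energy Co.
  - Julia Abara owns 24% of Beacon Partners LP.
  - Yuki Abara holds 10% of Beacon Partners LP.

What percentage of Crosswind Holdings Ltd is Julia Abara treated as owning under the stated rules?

29.7152%

By parent–child attribution (R1), Julia Abara is treated as also owning Yuki Abara's interest in Beacon Partners LP, giving 24% + 10% = 34%.
By parent–child attribution (R1), Julia Abara is treated as also owning Yuki Abara's interest in Highfield Energy Co, giving 64% + 36% = 100%.
Chain via Beacon Partners LP → Quarry Textiles S.p.A. (R2): 34% × 74% × 22% = 5.5352% of Crosswind Holdings Ltd.
Chain via Highfield Energy Co. → Northgate Manufacturing Inc. (R2): 100% × 93% × 26% = 24.18% of Crosswind Holdings Ltd.
Aggregating (R3): 5.5352% + 24.18% = 29.7152%.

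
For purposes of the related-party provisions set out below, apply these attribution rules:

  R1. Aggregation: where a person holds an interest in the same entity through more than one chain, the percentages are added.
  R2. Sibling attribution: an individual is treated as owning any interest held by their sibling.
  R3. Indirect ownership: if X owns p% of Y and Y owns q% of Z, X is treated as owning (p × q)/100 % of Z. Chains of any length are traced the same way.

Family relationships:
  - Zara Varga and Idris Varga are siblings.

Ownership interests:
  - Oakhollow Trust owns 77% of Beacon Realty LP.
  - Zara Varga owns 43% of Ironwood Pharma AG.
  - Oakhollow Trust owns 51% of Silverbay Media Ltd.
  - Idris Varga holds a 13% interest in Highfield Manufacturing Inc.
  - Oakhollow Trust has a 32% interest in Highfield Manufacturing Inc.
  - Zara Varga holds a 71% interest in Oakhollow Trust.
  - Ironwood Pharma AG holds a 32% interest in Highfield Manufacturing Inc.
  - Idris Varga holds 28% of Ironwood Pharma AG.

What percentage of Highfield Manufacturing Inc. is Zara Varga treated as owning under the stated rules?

By sibling attribution (R2), Zara Varga is treated as also owning Idris Varga's interest in Ironwood Pharma AG, giving 43% + 28% = 71%.
By sibling attribution (R2), Zara Varga is treated as owning Idris Varga's 13% interest in Highfield Manufacturing Inc.
Chain via Oakhollow Trust (R3): 71% × 32% = 22.72% of Highfield Manufacturing Inc.
Chain via Ironwood Pharma AG (R3): 71% × 32% = 22.72% of Highfield Manufacturing Inc.
Direct interest in Highfield Manufacturing Inc: 13%.
Aggregating (R1): 22.72% + 22.72% + 13% = 58.44%.

58.44%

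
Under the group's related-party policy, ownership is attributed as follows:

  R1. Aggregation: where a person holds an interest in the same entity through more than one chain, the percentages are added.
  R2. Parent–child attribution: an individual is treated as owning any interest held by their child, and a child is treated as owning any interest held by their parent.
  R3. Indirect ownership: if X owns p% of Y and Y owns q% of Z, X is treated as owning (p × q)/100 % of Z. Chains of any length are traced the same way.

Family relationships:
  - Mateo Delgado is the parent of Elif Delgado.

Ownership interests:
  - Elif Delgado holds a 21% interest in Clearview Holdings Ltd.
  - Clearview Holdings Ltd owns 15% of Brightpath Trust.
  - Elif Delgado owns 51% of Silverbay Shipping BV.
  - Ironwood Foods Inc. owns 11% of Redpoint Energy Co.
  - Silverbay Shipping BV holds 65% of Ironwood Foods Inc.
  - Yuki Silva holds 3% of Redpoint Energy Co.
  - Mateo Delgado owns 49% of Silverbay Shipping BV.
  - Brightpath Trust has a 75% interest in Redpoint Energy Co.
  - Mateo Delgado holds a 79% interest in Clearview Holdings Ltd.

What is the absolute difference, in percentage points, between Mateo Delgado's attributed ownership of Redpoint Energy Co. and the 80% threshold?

By parent–child attribution (R2), Mateo Delgado is treated as also owning Elif Delgado's interest in Silverbay Shipping BV, giving 49% + 51% = 100%.
By parent–child attribution (R2), Mateo Delgado is treated as also owning Elif Delgado's interest in Clearview Holdings Ltd, giving 79% + 21% = 100%.
Chain via Silverbay Shipping BV → Ironwood Foods Inc. (R3): 100% × 65% × 11% = 7.15% of Redpoint Energy Co.
Chain via Clearview Holdings Ltd → Brightpath Trust (R3): 100% × 15% × 75% = 11.25% of Redpoint Energy Co.
Aggregating (R1): 7.15% + 11.25% = 18.4%.
18.4% falls short of the 80% threshold by 61.6 percentage points.

61.6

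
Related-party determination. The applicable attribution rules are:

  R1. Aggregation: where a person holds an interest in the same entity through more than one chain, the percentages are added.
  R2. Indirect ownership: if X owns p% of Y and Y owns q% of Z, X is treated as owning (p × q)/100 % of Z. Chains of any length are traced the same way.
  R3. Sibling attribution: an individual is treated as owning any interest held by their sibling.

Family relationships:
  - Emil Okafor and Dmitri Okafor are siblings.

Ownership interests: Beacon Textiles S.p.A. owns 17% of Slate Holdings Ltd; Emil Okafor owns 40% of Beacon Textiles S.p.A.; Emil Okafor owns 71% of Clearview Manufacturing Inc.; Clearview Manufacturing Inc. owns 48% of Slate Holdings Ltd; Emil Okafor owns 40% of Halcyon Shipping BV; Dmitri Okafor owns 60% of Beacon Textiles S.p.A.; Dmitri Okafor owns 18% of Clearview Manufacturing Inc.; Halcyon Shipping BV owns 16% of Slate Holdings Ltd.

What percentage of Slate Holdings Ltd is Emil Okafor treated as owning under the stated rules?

By sibling attribution (R3), Emil Okafor is treated as also owning Dmitri Okafor's interest in Clearview Manufacturing Inc, giving 71% + 18% = 89%.
By sibling attribution (R3), Emil Okafor is treated as also owning Dmitri Okafor's interest in Beacon Textiles S.p.A, giving 40% + 60% = 100%.
Chain via Clearview Manufacturing Inc. (R2): 89% × 48% = 42.72% of Slate Holdings Ltd.
Chain via Halcyon Shipping BV (R2): 40% × 16% = 6.4% of Slate Holdings Ltd.
Chain via Beacon Textiles S.p.A. (R2): 100% × 17% = 17% of Slate Holdings Ltd.
Aggregating (R1): 42.72% + 6.4% + 17% = 66.12%.

66.12%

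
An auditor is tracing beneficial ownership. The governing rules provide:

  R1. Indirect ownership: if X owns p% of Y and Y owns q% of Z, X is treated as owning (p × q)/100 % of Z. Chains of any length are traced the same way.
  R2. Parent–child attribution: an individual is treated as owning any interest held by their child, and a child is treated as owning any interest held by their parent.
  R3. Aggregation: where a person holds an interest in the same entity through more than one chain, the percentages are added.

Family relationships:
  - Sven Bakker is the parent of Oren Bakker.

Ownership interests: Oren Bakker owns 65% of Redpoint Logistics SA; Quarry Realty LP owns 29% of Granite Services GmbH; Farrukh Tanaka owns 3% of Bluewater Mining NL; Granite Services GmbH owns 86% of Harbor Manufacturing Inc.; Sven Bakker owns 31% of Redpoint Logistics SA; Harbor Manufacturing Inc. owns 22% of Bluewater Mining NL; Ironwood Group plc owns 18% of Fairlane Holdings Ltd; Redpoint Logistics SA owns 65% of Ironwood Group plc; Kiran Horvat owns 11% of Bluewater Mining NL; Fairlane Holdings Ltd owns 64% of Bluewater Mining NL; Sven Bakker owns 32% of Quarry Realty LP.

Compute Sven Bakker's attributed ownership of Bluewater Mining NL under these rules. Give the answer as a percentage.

By parent–child attribution (R2), Sven Bakker is treated as also owning Oren Bakker's interest in Redpoint Logistics SA, giving 31% + 65% = 96%.
Chain via Quarry Realty LP → Granite Services GmbH → Harbor Manufacturing Inc. (R1): 32% × 29% × 86% × 22% = 1.755776% of Bluewater Mining NL.
Chain via Redpoint Logistics SA → Ironwood Group plc → Fairlane Holdings Ltd (R1): 96% × 65% × 18% × 64% = 7.18848% of Bluewater Mining NL.
Aggregating (R3): 1.755776% + 7.18848% = 8.944256%.

8.944256%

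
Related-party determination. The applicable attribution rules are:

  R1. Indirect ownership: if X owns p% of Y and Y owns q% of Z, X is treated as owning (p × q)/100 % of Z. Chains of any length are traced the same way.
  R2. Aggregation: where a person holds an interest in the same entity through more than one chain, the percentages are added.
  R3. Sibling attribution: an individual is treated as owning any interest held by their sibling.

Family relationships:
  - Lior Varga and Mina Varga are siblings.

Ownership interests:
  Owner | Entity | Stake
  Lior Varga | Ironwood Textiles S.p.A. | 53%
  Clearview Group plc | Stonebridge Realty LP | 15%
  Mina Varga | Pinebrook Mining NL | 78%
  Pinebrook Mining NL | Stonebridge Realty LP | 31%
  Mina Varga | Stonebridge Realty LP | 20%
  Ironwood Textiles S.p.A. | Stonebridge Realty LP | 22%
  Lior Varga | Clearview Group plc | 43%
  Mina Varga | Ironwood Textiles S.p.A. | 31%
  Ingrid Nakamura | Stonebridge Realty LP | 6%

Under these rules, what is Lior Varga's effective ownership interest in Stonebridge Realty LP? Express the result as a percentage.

69.11%

By sibling attribution (R3), Lior Varga is treated as also owning Mina Varga's interest in Ironwood Textiles S.p.A, giving 53% + 31% = 84%.
By sibling attribution (R3), Lior Varga is treated as owning Mina Varga's 78% interest in Pinebrook Mining NL.
By sibling attribution (R3), Lior Varga is treated as owning Mina Varga's 20% interest in Stonebridge Realty LP.
Chain via Clearview Group plc (R1): 43% × 15% = 6.45% of Stonebridge Realty LP.
Chain via Ironwood Textiles S.p.A. (R1): 84% × 22% = 18.48% of Stonebridge Realty LP.
Chain via Pinebrook Mining NL (R1): 78% × 31% = 24.18% of Stonebridge Realty LP.
Direct interest in Stonebridge Realty LP: 20%.
Aggregating (R2): 6.45% + 18.48% + 24.18% + 20% = 69.11%.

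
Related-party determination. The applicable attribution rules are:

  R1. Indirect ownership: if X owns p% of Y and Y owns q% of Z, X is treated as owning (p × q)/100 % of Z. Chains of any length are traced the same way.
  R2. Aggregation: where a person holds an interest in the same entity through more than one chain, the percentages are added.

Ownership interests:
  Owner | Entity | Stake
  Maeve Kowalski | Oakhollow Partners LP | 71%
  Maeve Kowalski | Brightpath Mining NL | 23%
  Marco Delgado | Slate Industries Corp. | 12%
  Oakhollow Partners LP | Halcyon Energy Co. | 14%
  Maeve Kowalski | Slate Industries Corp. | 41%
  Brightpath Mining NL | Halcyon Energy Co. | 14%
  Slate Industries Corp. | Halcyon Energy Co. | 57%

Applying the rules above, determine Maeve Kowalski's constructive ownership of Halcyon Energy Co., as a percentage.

36.53%

Chain via Oakhollow Partners LP (R1): 71% × 14% = 9.94% of Halcyon Energy Co.
Chain via Slate Industries Corp. (R1): 41% × 57% = 23.37% of Halcyon Energy Co.
Chain via Brightpath Mining NL (R1): 23% × 14% = 3.22% of Halcyon Energy Co.
Aggregating (R2): 9.94% + 23.37% + 3.22% = 36.53%.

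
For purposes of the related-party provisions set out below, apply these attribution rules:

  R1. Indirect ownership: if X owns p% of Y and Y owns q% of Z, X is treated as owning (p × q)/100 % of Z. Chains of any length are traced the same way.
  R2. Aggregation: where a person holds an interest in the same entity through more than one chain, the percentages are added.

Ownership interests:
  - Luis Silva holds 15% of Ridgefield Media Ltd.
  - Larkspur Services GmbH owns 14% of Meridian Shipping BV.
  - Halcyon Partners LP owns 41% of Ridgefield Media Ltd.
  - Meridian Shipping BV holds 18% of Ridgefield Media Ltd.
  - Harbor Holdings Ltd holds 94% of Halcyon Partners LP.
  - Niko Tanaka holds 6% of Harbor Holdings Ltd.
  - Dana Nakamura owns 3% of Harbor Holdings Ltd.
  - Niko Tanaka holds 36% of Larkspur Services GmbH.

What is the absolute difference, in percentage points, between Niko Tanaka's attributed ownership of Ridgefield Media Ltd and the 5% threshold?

1.7804

Chain via Harbor Holdings Ltd → Halcyon Partners LP (R1): 6% × 94% × 41% = 2.3124% of Ridgefield Media Ltd.
Chain via Larkspur Services GmbH → Meridian Shipping BV (R1): 36% × 14% × 18% = 0.9072% of Ridgefield Media Ltd.
Aggregating (R2): 2.3124% + 0.9072% = 3.2196%.
3.2196% falls short of the 5% threshold by 1.7804 percentage points.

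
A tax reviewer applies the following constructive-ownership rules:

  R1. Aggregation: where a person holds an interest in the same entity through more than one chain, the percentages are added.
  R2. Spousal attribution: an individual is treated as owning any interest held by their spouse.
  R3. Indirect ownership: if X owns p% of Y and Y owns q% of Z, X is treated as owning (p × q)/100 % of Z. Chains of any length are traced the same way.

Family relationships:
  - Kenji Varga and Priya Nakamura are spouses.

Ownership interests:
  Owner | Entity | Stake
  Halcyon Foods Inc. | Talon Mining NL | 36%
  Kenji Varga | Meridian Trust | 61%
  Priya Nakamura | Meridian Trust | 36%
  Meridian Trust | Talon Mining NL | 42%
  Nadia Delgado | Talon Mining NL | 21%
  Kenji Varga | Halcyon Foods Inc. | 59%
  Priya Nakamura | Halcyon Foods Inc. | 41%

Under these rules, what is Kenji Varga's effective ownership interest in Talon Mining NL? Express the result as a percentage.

76.74%

By spousal attribution (R2), Kenji Varga is treated as also owning Priya Nakamura's interest in Halcyon Foods Inc, giving 59% + 41% = 100%.
By spousal attribution (R2), Kenji Varga is treated as also owning Priya Nakamura's interest in Meridian Trust, giving 61% + 36% = 97%.
Chain via Halcyon Foods Inc. (R3): 100% × 36% = 36% of Talon Mining NL.
Chain via Meridian Trust (R3): 97% × 42% = 40.74% of Talon Mining NL.
Aggregating (R1): 36% + 40.74% = 76.74%.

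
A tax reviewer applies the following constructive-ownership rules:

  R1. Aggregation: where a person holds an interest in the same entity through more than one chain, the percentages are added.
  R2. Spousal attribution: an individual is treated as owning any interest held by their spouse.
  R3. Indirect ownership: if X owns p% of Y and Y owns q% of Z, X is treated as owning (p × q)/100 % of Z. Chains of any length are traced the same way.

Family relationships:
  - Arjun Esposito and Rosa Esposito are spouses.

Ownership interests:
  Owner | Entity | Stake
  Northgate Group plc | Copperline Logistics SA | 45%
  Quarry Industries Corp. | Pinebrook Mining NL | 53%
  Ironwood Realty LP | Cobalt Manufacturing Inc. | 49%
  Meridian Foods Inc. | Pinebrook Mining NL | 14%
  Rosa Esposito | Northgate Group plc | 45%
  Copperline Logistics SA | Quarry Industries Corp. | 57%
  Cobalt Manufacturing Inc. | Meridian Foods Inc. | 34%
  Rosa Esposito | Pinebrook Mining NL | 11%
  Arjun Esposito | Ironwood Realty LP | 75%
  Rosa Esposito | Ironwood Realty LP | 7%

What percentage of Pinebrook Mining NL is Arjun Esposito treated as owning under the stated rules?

19.030093%

By spousal attribution (R2), Arjun Esposito is treated as also owning Rosa Esposito's interest in Ironwood Realty LP, giving 75% + 7% = 82%.
By spousal attribution (R2), Arjun Esposito is treated as owning Rosa Esposito's 45% interest in Northgate Group plc.
By spousal attribution (R2), Arjun Esposito is treated as owning Rosa Esposito's 11% interest in Pinebrook Mining NL.
Chain via Ironwood Realty LP → Cobalt Manufacturing Inc. → Meridian Foods Inc. (R3): 82% × 49% × 34% × 14% = 1.912568% of Pinebrook Mining NL.
Chain via Northgate Group plc → Copperline Logistics SA → Quarry Industries Corp. (R3): 45% × 45% × 57% × 53% = 6.117525% of Pinebrook Mining NL.
Direct interest in Pinebrook Mining NL: 11%.
Aggregating (R1): 1.912568% + 6.117525% + 11% = 19.030093%.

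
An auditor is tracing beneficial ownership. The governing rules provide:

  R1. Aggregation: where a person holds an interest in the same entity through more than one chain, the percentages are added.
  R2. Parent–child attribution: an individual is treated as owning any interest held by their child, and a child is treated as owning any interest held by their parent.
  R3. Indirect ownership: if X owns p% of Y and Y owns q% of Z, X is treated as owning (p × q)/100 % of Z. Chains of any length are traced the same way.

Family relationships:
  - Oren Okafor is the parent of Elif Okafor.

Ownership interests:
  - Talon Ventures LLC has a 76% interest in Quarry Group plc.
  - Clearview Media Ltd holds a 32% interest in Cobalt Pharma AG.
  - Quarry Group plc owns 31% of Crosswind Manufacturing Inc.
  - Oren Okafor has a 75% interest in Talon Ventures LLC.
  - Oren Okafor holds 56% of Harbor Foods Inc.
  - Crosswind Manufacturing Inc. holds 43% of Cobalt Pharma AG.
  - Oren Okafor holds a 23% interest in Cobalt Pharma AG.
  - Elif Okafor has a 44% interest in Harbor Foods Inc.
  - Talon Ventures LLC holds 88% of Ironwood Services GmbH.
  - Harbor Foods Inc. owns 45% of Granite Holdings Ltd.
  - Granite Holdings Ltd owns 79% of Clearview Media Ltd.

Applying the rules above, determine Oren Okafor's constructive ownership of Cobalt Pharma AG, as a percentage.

By parent–child attribution (R2), Oren Okafor is treated as also owning Elif Okafor's interest in Harbor Foods Inc, giving 56% + 44% = 100%.
Chain via Harbor Foods Inc. → Granite Holdings Ltd → Clearview Media Ltd (R3): 100% × 45% × 79% × 32% = 11.376% of Cobalt Pharma AG.
Chain via Talon Ventures LLC → Quarry Group plc → Crosswind Manufacturing Inc. (R3): 75% × 76% × 31% × 43% = 7.5981% of Cobalt Pharma AG.
Direct interest in Cobalt Pharma AG: 23%.
Aggregating (R1): 11.376% + 7.5981% + 23% = 41.9741%.

41.9741%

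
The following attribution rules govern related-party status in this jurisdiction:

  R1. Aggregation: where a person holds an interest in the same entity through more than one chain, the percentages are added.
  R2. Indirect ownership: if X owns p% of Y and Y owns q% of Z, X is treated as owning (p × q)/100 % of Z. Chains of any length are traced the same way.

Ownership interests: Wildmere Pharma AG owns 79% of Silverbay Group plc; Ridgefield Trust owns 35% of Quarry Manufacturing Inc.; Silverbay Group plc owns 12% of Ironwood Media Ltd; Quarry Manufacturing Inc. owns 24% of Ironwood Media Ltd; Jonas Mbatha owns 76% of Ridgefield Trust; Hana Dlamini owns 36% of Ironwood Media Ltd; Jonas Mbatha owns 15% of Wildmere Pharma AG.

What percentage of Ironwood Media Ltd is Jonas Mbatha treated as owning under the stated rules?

Chain via Ridgefield Trust → Quarry Manufacturing Inc. (R2): 76% × 35% × 24% = 6.384% of Ironwood Media Ltd.
Chain via Wildmere Pharma AG → Silverbay Group plc (R2): 15% × 79% × 12% = 1.422% of Ironwood Media Ltd.
Aggregating (R1): 6.384% + 1.422% = 7.806%.

7.806%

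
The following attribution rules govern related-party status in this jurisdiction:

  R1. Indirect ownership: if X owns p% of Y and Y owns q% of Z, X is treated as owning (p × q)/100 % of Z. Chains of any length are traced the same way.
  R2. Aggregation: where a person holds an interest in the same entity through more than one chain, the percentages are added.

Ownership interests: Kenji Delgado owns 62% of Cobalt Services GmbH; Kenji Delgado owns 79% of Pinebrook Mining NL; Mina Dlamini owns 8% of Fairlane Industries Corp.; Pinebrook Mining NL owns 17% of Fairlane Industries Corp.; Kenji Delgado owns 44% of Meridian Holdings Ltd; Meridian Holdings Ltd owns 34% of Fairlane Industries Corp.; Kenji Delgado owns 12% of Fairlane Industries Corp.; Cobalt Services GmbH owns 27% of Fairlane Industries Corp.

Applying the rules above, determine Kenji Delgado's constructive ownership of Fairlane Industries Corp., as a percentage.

57.13%

Chain via Pinebrook Mining NL (R1): 79% × 17% = 13.43% of Fairlane Industries Corp.
Chain via Cobalt Services GmbH (R1): 62% × 27% = 16.74% of Fairlane Industries Corp.
Chain via Meridian Holdings Ltd (R1): 44% × 34% = 14.96% of Fairlane Industries Corp.
Direct interest in Fairlane Industries Corp: 12%.
Aggregating (R2): 13.43% + 16.74% + 14.96% + 12% = 57.13%.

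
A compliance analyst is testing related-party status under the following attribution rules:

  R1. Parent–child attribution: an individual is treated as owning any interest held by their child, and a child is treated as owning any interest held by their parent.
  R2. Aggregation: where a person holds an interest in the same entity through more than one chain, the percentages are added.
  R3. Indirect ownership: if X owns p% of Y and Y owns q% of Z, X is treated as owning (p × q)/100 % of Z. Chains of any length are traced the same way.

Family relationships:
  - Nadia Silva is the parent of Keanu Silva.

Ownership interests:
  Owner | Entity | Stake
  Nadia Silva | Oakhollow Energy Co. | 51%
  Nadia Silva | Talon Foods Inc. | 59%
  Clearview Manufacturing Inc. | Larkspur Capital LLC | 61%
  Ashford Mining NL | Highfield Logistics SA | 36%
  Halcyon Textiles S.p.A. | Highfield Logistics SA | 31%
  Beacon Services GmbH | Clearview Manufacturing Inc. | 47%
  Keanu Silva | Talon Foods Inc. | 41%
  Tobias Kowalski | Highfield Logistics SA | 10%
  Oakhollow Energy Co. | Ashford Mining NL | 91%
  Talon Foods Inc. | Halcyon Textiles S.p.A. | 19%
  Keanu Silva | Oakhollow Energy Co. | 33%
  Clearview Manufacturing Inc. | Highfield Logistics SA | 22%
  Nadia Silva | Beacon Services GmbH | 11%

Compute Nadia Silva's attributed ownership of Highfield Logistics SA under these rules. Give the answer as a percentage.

By parent–child attribution (R1), Nadia Silva is treated as also owning Keanu Silva's interest in Talon Foods Inc, giving 59% + 41% = 100%.
By parent–child attribution (R1), Nadia Silva is treated as also owning Keanu Silva's interest in Oakhollow Energy Co, giving 51% + 33% = 84%.
Chain via Beacon Services GmbH → Clearview Manufacturing Inc. (R3): 11% × 47% × 22% = 1.1374% of Highfield Logistics SA.
Chain via Talon Foods Inc. → Halcyon Textiles S.p.A. (R3): 100% × 19% × 31% = 5.89% of Highfield Logistics SA.
Chain via Oakhollow Energy Co. → Ashford Mining NL (R3): 84% × 91% × 36% = 27.5184% of Highfield Logistics SA.
Aggregating (R2): 1.1374% + 5.89% + 27.5184% = 34.5458%.

34.5458%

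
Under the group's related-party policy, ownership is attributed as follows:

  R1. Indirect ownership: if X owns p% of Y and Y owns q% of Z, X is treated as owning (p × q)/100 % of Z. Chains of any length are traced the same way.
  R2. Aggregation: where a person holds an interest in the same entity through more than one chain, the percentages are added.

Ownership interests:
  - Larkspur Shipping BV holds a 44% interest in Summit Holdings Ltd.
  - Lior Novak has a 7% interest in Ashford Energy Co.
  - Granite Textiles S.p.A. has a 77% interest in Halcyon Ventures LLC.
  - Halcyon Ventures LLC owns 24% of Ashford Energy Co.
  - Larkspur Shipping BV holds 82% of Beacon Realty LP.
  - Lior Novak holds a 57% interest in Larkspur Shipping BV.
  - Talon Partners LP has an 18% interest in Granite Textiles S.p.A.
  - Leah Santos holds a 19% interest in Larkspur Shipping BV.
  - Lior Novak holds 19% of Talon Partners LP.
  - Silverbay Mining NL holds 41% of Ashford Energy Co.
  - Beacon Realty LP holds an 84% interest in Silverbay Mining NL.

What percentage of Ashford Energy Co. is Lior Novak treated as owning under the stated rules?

23.729272%

Chain via Talon Partners LP → Granite Textiles S.p.A. → Halcyon Ventures LLC (R1): 19% × 18% × 77% × 24% = 0.632016% of Ashford Energy Co.
Chain via Larkspur Shipping BV → Beacon Realty LP → Silverbay Mining NL (R1): 57% × 82% × 84% × 41% = 16.097256% of Ashford Energy Co.
Direct interest in Ashford Energy Co: 7%.
Aggregating (R2): 0.632016% + 16.097256% + 7% = 23.729272%.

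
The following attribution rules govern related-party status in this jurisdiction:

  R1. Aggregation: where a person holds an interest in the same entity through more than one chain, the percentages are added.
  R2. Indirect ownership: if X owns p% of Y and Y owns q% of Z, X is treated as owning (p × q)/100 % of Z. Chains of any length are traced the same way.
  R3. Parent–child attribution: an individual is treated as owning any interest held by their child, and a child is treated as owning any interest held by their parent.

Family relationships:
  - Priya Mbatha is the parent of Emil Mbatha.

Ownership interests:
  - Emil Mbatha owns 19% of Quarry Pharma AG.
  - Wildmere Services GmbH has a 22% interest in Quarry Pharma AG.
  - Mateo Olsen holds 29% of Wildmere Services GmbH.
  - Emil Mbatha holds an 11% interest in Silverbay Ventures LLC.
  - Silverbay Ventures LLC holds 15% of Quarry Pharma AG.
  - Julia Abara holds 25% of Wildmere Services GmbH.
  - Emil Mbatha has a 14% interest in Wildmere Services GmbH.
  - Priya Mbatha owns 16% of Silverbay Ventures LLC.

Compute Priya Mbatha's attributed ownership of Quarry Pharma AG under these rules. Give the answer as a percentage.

By parent–child attribution (R3), Priya Mbatha is treated as also owning Emil Mbatha's interest in Silverbay Ventures LLC, giving 16% + 11% = 27%.
By parent–child attribution (R3), Priya Mbatha is treated as owning Emil Mbatha's 14% interest in Wildmere Services GmbH.
By parent–child attribution (R3), Priya Mbatha is treated as owning Emil Mbatha's 19% interest in Quarry Pharma AG.
Chain via Silverbay Ventures LLC (R2): 27% × 15% = 4.05% of Quarry Pharma AG.
Chain via Wildmere Services GmbH (R2): 14% × 22% = 3.08% of Quarry Pharma AG.
Direct interest in Quarry Pharma AG: 19%.
Aggregating (R1): 4.05% + 3.08% + 19% = 26.13%.

26.13%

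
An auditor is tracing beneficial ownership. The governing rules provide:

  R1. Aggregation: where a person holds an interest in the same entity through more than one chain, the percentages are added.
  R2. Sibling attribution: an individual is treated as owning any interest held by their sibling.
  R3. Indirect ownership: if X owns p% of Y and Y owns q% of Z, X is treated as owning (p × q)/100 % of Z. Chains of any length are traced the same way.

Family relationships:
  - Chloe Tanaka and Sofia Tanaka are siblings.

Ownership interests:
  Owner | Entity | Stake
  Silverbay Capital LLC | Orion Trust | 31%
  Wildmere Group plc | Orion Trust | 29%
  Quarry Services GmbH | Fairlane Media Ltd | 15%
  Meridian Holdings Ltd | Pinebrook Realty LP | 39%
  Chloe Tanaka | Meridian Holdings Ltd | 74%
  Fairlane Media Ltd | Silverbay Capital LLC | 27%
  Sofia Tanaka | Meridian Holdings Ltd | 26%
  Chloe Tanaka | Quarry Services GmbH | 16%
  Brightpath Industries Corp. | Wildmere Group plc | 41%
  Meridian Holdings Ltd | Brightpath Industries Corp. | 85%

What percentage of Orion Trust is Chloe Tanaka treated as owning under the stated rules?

By sibling attribution (R2), Chloe Tanaka is treated as also owning Sofia Tanaka's interest in Meridian Holdings Ltd, giving 74% + 26% = 100%.
Chain via Quarry Services GmbH → Fairlane Media Ltd → Silverbay Capital LLC (R3): 16% × 15% × 27% × 31% = 0.20088% of Orion Trust.
Chain via Meridian Holdings Ltd → Brightpath Industries Corp. → Wildmere Group plc (R3): 100% × 85% × 41% × 29% = 10.1065% of Orion Trust.
Aggregating (R1): 0.20088% + 10.1065% = 10.30738%.

10.30738%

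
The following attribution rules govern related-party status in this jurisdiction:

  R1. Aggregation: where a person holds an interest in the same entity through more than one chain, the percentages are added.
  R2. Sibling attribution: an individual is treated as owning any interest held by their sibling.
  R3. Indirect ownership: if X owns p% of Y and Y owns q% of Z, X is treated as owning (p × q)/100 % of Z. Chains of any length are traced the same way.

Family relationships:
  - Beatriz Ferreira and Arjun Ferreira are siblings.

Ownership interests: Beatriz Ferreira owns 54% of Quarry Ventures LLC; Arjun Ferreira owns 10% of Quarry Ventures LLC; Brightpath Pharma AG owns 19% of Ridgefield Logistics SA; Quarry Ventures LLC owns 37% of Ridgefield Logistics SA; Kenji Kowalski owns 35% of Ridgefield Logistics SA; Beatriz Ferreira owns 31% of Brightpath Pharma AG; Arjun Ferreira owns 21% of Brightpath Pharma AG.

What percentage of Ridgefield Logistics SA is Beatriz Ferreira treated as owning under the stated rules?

By sibling attribution (R2), Beatriz Ferreira is treated as also owning Arjun Ferreira's interest in Brightpath Pharma AG, giving 31% + 21% = 52%.
By sibling attribution (R2), Beatriz Ferreira is treated as also owning Arjun Ferreira's interest in Quarry Ventures LLC, giving 54% + 10% = 64%.
Chain via Brightpath Pharma AG (R3): 52% × 19% = 9.88% of Ridgefield Logistics SA.
Chain via Quarry Ventures LLC (R3): 64% × 37% = 23.68% of Ridgefield Logistics SA.
Aggregating (R1): 9.88% + 23.68% = 33.56%.

33.56%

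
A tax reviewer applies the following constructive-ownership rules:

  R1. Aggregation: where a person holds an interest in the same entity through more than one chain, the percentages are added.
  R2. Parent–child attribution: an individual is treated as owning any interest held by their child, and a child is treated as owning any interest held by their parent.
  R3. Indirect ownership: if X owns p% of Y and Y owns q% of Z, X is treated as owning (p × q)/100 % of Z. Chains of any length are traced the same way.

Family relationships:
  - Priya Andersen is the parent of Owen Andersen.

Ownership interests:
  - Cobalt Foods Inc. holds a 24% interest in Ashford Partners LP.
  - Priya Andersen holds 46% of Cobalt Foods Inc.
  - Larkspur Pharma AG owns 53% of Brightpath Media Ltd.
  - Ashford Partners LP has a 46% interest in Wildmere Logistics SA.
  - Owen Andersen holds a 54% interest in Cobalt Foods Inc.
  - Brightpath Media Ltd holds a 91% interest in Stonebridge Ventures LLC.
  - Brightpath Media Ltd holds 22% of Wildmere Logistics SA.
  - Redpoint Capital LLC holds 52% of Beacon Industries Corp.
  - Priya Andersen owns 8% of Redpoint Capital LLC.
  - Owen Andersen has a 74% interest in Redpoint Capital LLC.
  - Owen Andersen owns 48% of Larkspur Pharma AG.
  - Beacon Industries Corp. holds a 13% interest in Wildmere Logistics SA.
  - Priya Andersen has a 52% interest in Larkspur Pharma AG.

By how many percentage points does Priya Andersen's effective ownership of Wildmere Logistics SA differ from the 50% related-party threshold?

21.7568

By parent–child attribution (R2), Priya Andersen is treated as also owning Owen Andersen's interest in Cobalt Foods Inc, giving 46% + 54% = 100%.
By parent–child attribution (R2), Priya Andersen is treated as also owning Owen Andersen's interest in Larkspur Pharma AG, giving 52% + 48% = 100%.
By parent–child attribution (R2), Priya Andersen is treated as also owning Owen Andersen's interest in Redpoint Capital LLC, giving 8% + 74% = 82%.
Chain via Cobalt Foods Inc. → Ashford Partners LP (R3): 100% × 24% × 46% = 11.04% of Wildmere Logistics SA.
Chain via Larkspur Pharma AG → Brightpath Media Ltd (R3): 100% × 53% × 22% = 11.66% of Wildmere Logistics SA.
Chain via Redpoint Capital LLC → Beacon Industries Corp. (R3): 82% × 52% × 13% = 5.5432% of Wildmere Logistics SA.
Aggregating (R1): 11.04% + 11.66% + 5.5432% = 28.2432%.
28.2432% falls short of the 50% threshold by 21.7568 percentage points.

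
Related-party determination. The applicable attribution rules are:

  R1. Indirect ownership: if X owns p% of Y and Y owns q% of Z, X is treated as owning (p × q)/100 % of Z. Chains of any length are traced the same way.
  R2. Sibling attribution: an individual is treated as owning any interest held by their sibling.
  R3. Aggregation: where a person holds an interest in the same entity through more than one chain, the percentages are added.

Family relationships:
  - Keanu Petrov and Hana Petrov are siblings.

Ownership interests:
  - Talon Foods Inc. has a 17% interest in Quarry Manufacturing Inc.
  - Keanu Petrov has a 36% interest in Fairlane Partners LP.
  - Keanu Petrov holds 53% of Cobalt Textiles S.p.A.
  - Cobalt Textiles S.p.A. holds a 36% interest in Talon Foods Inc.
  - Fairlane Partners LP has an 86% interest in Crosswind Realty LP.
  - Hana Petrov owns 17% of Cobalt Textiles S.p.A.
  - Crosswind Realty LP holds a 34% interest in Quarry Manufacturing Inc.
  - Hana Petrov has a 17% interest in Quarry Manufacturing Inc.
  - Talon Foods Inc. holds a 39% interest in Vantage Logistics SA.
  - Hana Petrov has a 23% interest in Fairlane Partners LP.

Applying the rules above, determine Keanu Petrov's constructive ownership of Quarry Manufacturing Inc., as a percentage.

38.5356%

By sibling attribution (R2), Keanu Petrov is treated as also owning Hana Petrov's interest in Cobalt Textiles S.p.A, giving 53% + 17% = 70%.
By sibling attribution (R2), Keanu Petrov is treated as also owning Hana Petrov's interest in Fairlane Partners LP, giving 36% + 23% = 59%.
By sibling attribution (R2), Keanu Petrov is treated as owning Hana Petrov's 17% interest in Quarry Manufacturing Inc.
Chain via Cobalt Textiles S.p.A. → Talon Foods Inc. (R1): 70% × 36% × 17% = 4.284% of Quarry Manufacturing Inc.
Chain via Fairlane Partners LP → Crosswind Realty LP (R1): 59% × 86% × 34% = 17.2516% of Quarry Manufacturing Inc.
Direct interest in Quarry Manufacturing Inc: 17%.
Aggregating (R3): 4.284% + 17.2516% + 17% = 38.5356%.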